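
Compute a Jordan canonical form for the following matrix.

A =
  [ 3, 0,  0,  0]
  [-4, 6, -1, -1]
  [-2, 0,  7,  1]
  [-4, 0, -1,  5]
J_1(3) ⊕ J_2(6) ⊕ J_1(6)

The characteristic polynomial is
  det(x·I − A) = x^4 - 21*x^3 + 162*x^2 - 540*x + 648 = (x - 6)^3*(x - 3)

Eigenvalues and multiplicities (the geometric multiplicity of λ is n − rank(A − λI), which equals the number of Jordan blocks for λ):
  λ = 3: algebraic multiplicity = 1, geometric multiplicity = 1
  λ = 6: algebraic multiplicity = 3, geometric multiplicity = 2

Determining the block sizes for each eigenvalue:
  λ = 3: one block (gm = 1), so the single block has size am = 1 → block sizes [1]
  λ = 6: 2 blocks summing to 3 forces exactly one block of size 2 and the rest size 1 → block sizes [2, 1]

Assembling the blocks gives a Jordan form
J =
  [3, 0, 0, 0]
  [0, 6, 1, 0]
  [0, 0, 6, 0]
  [0, 0, 0, 6]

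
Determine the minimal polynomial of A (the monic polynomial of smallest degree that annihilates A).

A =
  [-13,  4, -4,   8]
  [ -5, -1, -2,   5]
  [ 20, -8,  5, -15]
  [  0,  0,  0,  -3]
x^2 + 6*x + 9

The characteristic polynomial is χ_A(x) = (x + 3)^4, so the eigenvalues are known. The minimal polynomial is
  m_A(x) = Π_λ (x − λ)^{k_λ}
where k_λ is the size of the *largest* Jordan block for λ (equivalently, the smallest k with (A − λI)^k v = 0 for every generalised eigenvector v of λ).

  λ = -3: largest Jordan block has size 2, contributing (x + 3)^2

So m_A(x) = (x + 3)^2 = x^2 + 6*x + 9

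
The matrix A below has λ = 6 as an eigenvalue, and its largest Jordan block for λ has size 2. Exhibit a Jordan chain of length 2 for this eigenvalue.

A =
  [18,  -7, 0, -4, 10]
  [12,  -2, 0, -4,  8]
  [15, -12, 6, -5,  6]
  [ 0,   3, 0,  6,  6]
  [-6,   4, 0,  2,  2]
A Jordan chain for λ = 6 of length 2:
v_1 = (12, 12, 15, 0, -6)ᵀ
v_2 = (1, 0, 0, 0, 0)ᵀ

Let N = A − (6)·I. We want v_2 with N^2 v_2 = 0 but N^1 v_2 ≠ 0; then v_{j-1} := N · v_j for j = 2, …, 2.

Pick v_2 = (1, 0, 0, 0, 0)ᵀ.
Then v_1 = N · v_2 = (12, 12, 15, 0, -6)ᵀ.

Sanity check: (A − (6)·I) v_1 = (0, 0, 0, 0, 0)ᵀ = 0. ✓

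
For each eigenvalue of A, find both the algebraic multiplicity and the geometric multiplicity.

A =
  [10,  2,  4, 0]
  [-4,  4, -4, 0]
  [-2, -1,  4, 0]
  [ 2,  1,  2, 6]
λ = 6: alg = 4, geom = 3

Step 1 — factor the characteristic polynomial to read off the algebraic multiplicities:
  χ_A(x) = (x - 6)^4

Step 2 — compute geometric multiplicities via the rank-nullity identity g(λ) = n − rank(A − λI):
  rank(A − (6)·I) = 1, so dim ker(A − (6)·I) = n − 1 = 3

Summary:
  λ = 6: algebraic multiplicity = 4, geometric multiplicity = 3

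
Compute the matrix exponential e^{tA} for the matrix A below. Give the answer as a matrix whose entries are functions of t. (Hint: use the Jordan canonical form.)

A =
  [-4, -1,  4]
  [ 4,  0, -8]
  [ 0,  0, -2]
e^{tA} =
  [-2*t*exp(-2*t) + exp(-2*t), -t*exp(-2*t), 4*t*exp(-2*t)]
  [4*t*exp(-2*t), 2*t*exp(-2*t) + exp(-2*t), -8*t*exp(-2*t)]
  [0, 0, exp(-2*t)]

Strategy: write A = P · J · P⁻¹ where J is a Jordan canonical form, so e^{tA} = P · e^{tJ} · P⁻¹, and e^{tJ} can be computed block-by-block.

A has Jordan form
J =
  [-2,  1,  0]
  [ 0, -2,  0]
  [ 0,  0, -2]
(up to reordering of blocks).

Per-block formulas:
  For a 1×1 block at λ = -2: exp(t · [-2]) = [e^(-2t)].
  For a 2×2 Jordan block J_2(-2): exp(t · J_2(-2)) = e^(-2t)·(I + t·N), where N is the 2×2 nilpotent shift.

After assembling e^{tJ} and conjugating by P, we get:

e^{tA} =
  [-2*t*exp(-2*t) + exp(-2*t), -t*exp(-2*t), 4*t*exp(-2*t)]
  [4*t*exp(-2*t), 2*t*exp(-2*t) + exp(-2*t), -8*t*exp(-2*t)]
  [0, 0, exp(-2*t)]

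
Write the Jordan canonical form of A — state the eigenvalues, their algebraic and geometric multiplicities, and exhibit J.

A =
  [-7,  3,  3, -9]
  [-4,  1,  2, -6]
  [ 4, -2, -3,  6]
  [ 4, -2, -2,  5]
J_2(-1) ⊕ J_1(-1) ⊕ J_1(-1)

The characteristic polynomial is
  det(x·I − A) = x^4 + 4*x^3 + 6*x^2 + 4*x + 1 = (x + 1)^4

Eigenvalues and multiplicities (the geometric multiplicity of λ is n − rank(A − λI), which equals the number of Jordan blocks for λ):
  λ = -1: algebraic multiplicity = 4, geometric multiplicity = 3

Determining the block sizes for each eigenvalue:
  λ = -1: 3 blocks summing to 4 forces exactly one block of size 2 and the rest size 1 → block sizes [2, 1, 1]

Assembling the blocks gives a Jordan form
J =
  [-1,  1,  0,  0]
  [ 0, -1,  0,  0]
  [ 0,  0, -1,  0]
  [ 0,  0,  0, -1]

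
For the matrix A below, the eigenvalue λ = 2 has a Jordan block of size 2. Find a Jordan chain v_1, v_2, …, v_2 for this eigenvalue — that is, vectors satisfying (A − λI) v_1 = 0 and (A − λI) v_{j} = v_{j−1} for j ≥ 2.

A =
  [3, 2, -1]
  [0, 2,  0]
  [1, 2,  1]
A Jordan chain for λ = 2 of length 2:
v_1 = (1, 0, 1)ᵀ
v_2 = (1, 0, 0)ᵀ

Let N = A − (2)·I. We want v_2 with N^2 v_2 = 0 but N^1 v_2 ≠ 0; then v_{j-1} := N · v_j for j = 2, …, 2.

Pick v_2 = (1, 0, 0)ᵀ.
Then v_1 = N · v_2 = (1, 0, 1)ᵀ.

Sanity check: (A − (2)·I) v_1 = (0, 0, 0)ᵀ = 0. ✓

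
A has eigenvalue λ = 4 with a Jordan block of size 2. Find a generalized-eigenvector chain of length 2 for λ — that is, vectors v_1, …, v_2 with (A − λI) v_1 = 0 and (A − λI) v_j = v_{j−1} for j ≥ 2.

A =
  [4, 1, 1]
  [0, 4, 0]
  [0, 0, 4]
A Jordan chain for λ = 4 of length 2:
v_1 = (1, 0, 0)ᵀ
v_2 = (0, 1, 0)ᵀ

Let N = A − (4)·I. We want v_2 with N^2 v_2 = 0 but N^1 v_2 ≠ 0; then v_{j-1} := N · v_j for j = 2, …, 2.

Pick v_2 = (0, 1, 0)ᵀ.
Then v_1 = N · v_2 = (1, 0, 0)ᵀ.

Sanity check: (A − (4)·I) v_1 = (0, 0, 0)ᵀ = 0. ✓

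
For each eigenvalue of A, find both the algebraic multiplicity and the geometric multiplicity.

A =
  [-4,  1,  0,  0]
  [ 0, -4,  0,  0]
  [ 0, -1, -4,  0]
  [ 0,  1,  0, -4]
λ = -4: alg = 4, geom = 3

Step 1 — factor the characteristic polynomial to read off the algebraic multiplicities:
  χ_A(x) = (x + 4)^4

Step 2 — compute geometric multiplicities via the rank-nullity identity g(λ) = n − rank(A − λI):
  rank(A − (-4)·I) = 1, so dim ker(A − (-4)·I) = n − 1 = 3

Summary:
  λ = -4: algebraic multiplicity = 4, geometric multiplicity = 3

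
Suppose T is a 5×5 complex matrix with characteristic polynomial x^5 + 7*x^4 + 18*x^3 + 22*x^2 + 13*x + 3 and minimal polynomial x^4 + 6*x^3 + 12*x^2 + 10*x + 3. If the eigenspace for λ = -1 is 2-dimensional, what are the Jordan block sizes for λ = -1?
Block sizes for λ = -1: [3, 1]

Step 1 — from the characteristic polynomial, algebraic multiplicity of λ = -1 is 4. From dim ker(T − (-1)·I) = 2, there are exactly 2 Jordan blocks for λ = -1.
Step 2 — from the minimal polynomial, the factor (x + 1)^3 tells us the largest block for λ = -1 has size 3.
Step 3 — with total size 4, 2 blocks, and largest block 3, the block sizes (in nonincreasing order) are [3, 1].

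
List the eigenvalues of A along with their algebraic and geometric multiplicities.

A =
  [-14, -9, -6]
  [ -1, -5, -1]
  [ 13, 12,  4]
λ = -5: alg = 3, geom = 1

Step 1 — factor the characteristic polynomial to read off the algebraic multiplicities:
  χ_A(x) = (x + 5)^3

Step 2 — compute geometric multiplicities via the rank-nullity identity g(λ) = n − rank(A − λI):
  rank(A − (-5)·I) = 2, so dim ker(A − (-5)·I) = n − 2 = 1

Summary:
  λ = -5: algebraic multiplicity = 3, geometric multiplicity = 1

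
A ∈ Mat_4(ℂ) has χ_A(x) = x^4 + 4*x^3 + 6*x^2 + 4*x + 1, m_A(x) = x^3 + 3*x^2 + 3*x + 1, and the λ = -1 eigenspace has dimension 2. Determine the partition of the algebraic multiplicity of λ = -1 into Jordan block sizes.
Block sizes for λ = -1: [3, 1]

Step 1 — from the characteristic polynomial, algebraic multiplicity of λ = -1 is 4. From dim ker(A − (-1)·I) = 2, there are exactly 2 Jordan blocks for λ = -1.
Step 2 — from the minimal polynomial, the factor (x + 1)^3 tells us the largest block for λ = -1 has size 3.
Step 3 — with total size 4, 2 blocks, and largest block 3, the block sizes (in nonincreasing order) are [3, 1].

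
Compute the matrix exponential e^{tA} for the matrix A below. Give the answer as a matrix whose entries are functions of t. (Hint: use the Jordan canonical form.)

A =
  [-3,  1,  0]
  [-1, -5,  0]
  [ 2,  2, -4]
e^{tA} =
  [t*exp(-4*t) + exp(-4*t), t*exp(-4*t), 0]
  [-t*exp(-4*t), -t*exp(-4*t) + exp(-4*t), 0]
  [2*t*exp(-4*t), 2*t*exp(-4*t), exp(-4*t)]

Strategy: write A = P · J · P⁻¹ where J is a Jordan canonical form, so e^{tA} = P · e^{tJ} · P⁻¹, and e^{tJ} can be computed block-by-block.

A has Jordan form
J =
  [-4,  1,  0]
  [ 0, -4,  0]
  [ 0,  0, -4]
(up to reordering of blocks).

Per-block formulas:
  For a 2×2 Jordan block J_2(-4): exp(t · J_2(-4)) = e^(-4t)·(I + t·N), where N is the 2×2 nilpotent shift.
  For a 1×1 block at λ = -4: exp(t · [-4]) = [e^(-4t)].

After assembling e^{tJ} and conjugating by P, we get:

e^{tA} =
  [t*exp(-4*t) + exp(-4*t), t*exp(-4*t), 0]
  [-t*exp(-4*t), -t*exp(-4*t) + exp(-4*t), 0]
  [2*t*exp(-4*t), 2*t*exp(-4*t), exp(-4*t)]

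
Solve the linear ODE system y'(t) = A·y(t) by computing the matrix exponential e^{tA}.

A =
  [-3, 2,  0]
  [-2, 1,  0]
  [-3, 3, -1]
e^{tA} =
  [-2*t*exp(-t) + exp(-t), 2*t*exp(-t), 0]
  [-2*t*exp(-t), 2*t*exp(-t) + exp(-t), 0]
  [-3*t*exp(-t), 3*t*exp(-t), exp(-t)]

Strategy: write A = P · J · P⁻¹ where J is a Jordan canonical form, so e^{tA} = P · e^{tJ} · P⁻¹, and e^{tJ} can be computed block-by-block.

A has Jordan form
J =
  [-1,  1,  0]
  [ 0, -1,  0]
  [ 0,  0, -1]
(up to reordering of blocks).

Per-block formulas:
  For a 1×1 block at λ = -1: exp(t · [-1]) = [e^(-1t)].
  For a 2×2 Jordan block J_2(-1): exp(t · J_2(-1)) = e^(-1t)·(I + t·N), where N is the 2×2 nilpotent shift.

After assembling e^{tJ} and conjugating by P, we get:

e^{tA} =
  [-2*t*exp(-t) + exp(-t), 2*t*exp(-t), 0]
  [-2*t*exp(-t), 2*t*exp(-t) + exp(-t), 0]
  [-3*t*exp(-t), 3*t*exp(-t), exp(-t)]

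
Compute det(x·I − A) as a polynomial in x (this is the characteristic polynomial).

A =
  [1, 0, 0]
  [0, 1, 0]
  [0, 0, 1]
x^3 - 3*x^2 + 3*x - 1

Expanding det(x·I − A) (e.g. by cofactor expansion or by noting that A is similar to its Jordan form J, which has the same characteristic polynomial as A) gives
  χ_A(x) = x^3 - 3*x^2 + 3*x - 1
which factors as (x - 1)^3. The eigenvalues (with algebraic multiplicities) are λ = 1 with multiplicity 3.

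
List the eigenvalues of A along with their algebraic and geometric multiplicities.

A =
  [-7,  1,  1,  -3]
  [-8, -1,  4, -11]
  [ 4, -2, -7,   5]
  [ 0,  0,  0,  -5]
λ = -5: alg = 4, geom = 2

Step 1 — factor the characteristic polynomial to read off the algebraic multiplicities:
  χ_A(x) = (x + 5)^4

Step 2 — compute geometric multiplicities via the rank-nullity identity g(λ) = n − rank(A − λI):
  rank(A − (-5)·I) = 2, so dim ker(A − (-5)·I) = n − 2 = 2

Summary:
  λ = -5: algebraic multiplicity = 4, geometric multiplicity = 2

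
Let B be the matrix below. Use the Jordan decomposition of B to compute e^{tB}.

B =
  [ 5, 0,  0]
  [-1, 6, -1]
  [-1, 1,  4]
e^{tB} =
  [exp(5*t), 0, 0]
  [-t*exp(5*t), t*exp(5*t) + exp(5*t), -t*exp(5*t)]
  [-t*exp(5*t), t*exp(5*t), -t*exp(5*t) + exp(5*t)]

Strategy: write B = P · J · P⁻¹ where J is a Jordan canonical form, so e^{tB} = P · e^{tJ} · P⁻¹, and e^{tJ} can be computed block-by-block.

B has Jordan form
J =
  [5, 1, 0]
  [0, 5, 0]
  [0, 0, 5]
(up to reordering of blocks).

Per-block formulas:
  For a 2×2 Jordan block J_2(5): exp(t · J_2(5)) = e^(5t)·(I + t·N), where N is the 2×2 nilpotent shift.
  For a 1×1 block at λ = 5: exp(t · [5]) = [e^(5t)].

After assembling e^{tJ} and conjugating by P, we get:

e^{tB} =
  [exp(5*t), 0, 0]
  [-t*exp(5*t), t*exp(5*t) + exp(5*t), -t*exp(5*t)]
  [-t*exp(5*t), t*exp(5*t), -t*exp(5*t) + exp(5*t)]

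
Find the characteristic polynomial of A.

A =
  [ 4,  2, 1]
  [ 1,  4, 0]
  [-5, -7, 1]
x^3 - 9*x^2 + 27*x - 27

Expanding det(x·I − A) (e.g. by cofactor expansion or by noting that A is similar to its Jordan form J, which has the same characteristic polynomial as A) gives
  χ_A(x) = x^3 - 9*x^2 + 27*x - 27
which factors as (x - 3)^3. The eigenvalues (with algebraic multiplicities) are λ = 3 with multiplicity 3.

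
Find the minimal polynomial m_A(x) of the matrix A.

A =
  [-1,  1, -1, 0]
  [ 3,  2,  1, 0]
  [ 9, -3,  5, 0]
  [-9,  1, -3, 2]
x^3 - 6*x^2 + 12*x - 8

The characteristic polynomial is χ_A(x) = (x - 2)^4, so the eigenvalues are known. The minimal polynomial is
  m_A(x) = Π_λ (x − λ)^{k_λ}
where k_λ is the size of the *largest* Jordan block for λ (equivalently, the smallest k with (A − λI)^k v = 0 for every generalised eigenvector v of λ).

  λ = 2: largest Jordan block has size 3, contributing (x − 2)^3

So m_A(x) = (x - 2)^3 = x^3 - 6*x^2 + 12*x - 8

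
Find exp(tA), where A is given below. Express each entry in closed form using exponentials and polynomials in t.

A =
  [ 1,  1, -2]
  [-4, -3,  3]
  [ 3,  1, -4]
e^{tA} =
  [-t^2*exp(-2*t)/2 + 3*t*exp(-2*t) + exp(-2*t), t*exp(-2*t), t^2*exp(-2*t)/2 - 2*t*exp(-2*t)]
  [t^2*exp(-2*t)/2 - 4*t*exp(-2*t), -t*exp(-2*t) + exp(-2*t), -t^2*exp(-2*t)/2 + 3*t*exp(-2*t)]
  [-t^2*exp(-2*t)/2 + 3*t*exp(-2*t), t*exp(-2*t), t^2*exp(-2*t)/2 - 2*t*exp(-2*t) + exp(-2*t)]

Strategy: write A = P · J · P⁻¹ where J is a Jordan canonical form, so e^{tA} = P · e^{tJ} · P⁻¹, and e^{tJ} can be computed block-by-block.

A has Jordan form
J =
  [-2,  1,  0]
  [ 0, -2,  1]
  [ 0,  0, -2]
(up to reordering of blocks).

Per-block formulas:
  For a 3×3 Jordan block J_3(-2): exp(t · J_3(-2)) = e^(-2t)·(I + t·N + (t^2/2)·N^2), where N is the 3×3 nilpotent shift.

After assembling e^{tJ} and conjugating by P, we get:

e^{tA} =
  [-t^2*exp(-2*t)/2 + 3*t*exp(-2*t) + exp(-2*t), t*exp(-2*t), t^2*exp(-2*t)/2 - 2*t*exp(-2*t)]
  [t^2*exp(-2*t)/2 - 4*t*exp(-2*t), -t*exp(-2*t) + exp(-2*t), -t^2*exp(-2*t)/2 + 3*t*exp(-2*t)]
  [-t^2*exp(-2*t)/2 + 3*t*exp(-2*t), t*exp(-2*t), t^2*exp(-2*t)/2 - 2*t*exp(-2*t) + exp(-2*t)]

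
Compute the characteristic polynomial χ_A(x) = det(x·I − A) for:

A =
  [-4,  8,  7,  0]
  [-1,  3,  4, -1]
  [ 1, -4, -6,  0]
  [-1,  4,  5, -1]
x^4 + 8*x^3 + 22*x^2 + 24*x + 9

Expanding det(x·I − A) (e.g. by cofactor expansion or by noting that A is similar to its Jordan form J, which has the same characteristic polynomial as A) gives
  χ_A(x) = x^4 + 8*x^3 + 22*x^2 + 24*x + 9
which factors as (x + 1)^2*(x + 3)^2. The eigenvalues (with algebraic multiplicities) are λ = -3 with multiplicity 2, λ = -1 with multiplicity 2.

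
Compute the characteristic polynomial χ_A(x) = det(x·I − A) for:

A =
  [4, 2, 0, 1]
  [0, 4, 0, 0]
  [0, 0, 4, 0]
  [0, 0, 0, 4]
x^4 - 16*x^3 + 96*x^2 - 256*x + 256

Expanding det(x·I − A) (e.g. by cofactor expansion or by noting that A is similar to its Jordan form J, which has the same characteristic polynomial as A) gives
  χ_A(x) = x^4 - 16*x^3 + 96*x^2 - 256*x + 256
which factors as (x - 4)^4. The eigenvalues (with algebraic multiplicities) are λ = 4 with multiplicity 4.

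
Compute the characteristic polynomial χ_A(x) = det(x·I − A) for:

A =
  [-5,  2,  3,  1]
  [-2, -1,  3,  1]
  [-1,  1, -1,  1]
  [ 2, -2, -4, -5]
x^4 + 12*x^3 + 54*x^2 + 108*x + 81

Expanding det(x·I − A) (e.g. by cofactor expansion or by noting that A is similar to its Jordan form J, which has the same characteristic polynomial as A) gives
  χ_A(x) = x^4 + 12*x^3 + 54*x^2 + 108*x + 81
which factors as (x + 3)^4. The eigenvalues (with algebraic multiplicities) are λ = -3 with multiplicity 4.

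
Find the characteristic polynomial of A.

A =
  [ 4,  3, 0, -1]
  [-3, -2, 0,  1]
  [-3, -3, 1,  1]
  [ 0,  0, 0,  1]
x^4 - 4*x^3 + 6*x^2 - 4*x + 1

Expanding det(x·I − A) (e.g. by cofactor expansion or by noting that A is similar to its Jordan form J, which has the same characteristic polynomial as A) gives
  χ_A(x) = x^4 - 4*x^3 + 6*x^2 - 4*x + 1
which factors as (x - 1)^4. The eigenvalues (with algebraic multiplicities) are λ = 1 with multiplicity 4.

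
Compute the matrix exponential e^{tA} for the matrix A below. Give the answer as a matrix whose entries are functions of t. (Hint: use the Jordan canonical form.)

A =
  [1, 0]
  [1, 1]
e^{tA} =
  [exp(t), 0]
  [t*exp(t), exp(t)]

Strategy: write A = P · J · P⁻¹ where J is a Jordan canonical form, so e^{tA} = P · e^{tJ} · P⁻¹, and e^{tJ} can be computed block-by-block.

A has Jordan form
J =
  [1, 1]
  [0, 1]
(up to reordering of blocks).

Per-block formulas:
  For a 2×2 Jordan block J_2(1): exp(t · J_2(1)) = e^(1t)·(I + t·N), where N is the 2×2 nilpotent shift.

After assembling e^{tJ} and conjugating by P, we get:

e^{tA} =
  [exp(t), 0]
  [t*exp(t), exp(t)]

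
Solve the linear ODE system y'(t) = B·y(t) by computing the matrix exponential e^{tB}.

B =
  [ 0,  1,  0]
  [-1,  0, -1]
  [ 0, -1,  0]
e^{tB} =
  [1 - t^2/2, t, -t^2/2]
  [-t, 1, -t]
  [t^2/2, -t, t^2/2 + 1]

Strategy: write B = P · J · P⁻¹ where J is a Jordan canonical form, so e^{tB} = P · e^{tJ} · P⁻¹, and e^{tJ} can be computed block-by-block.

B has Jordan form
J =
  [0, 1, 0]
  [0, 0, 1]
  [0, 0, 0]
(up to reordering of blocks).

Per-block formulas:
  For a 3×3 Jordan block J_3(0): exp(t · J_3(0)) = e^(0t)·(I + t·N + (t^2/2)·N^2), where N is the 3×3 nilpotent shift.

After assembling e^{tJ} and conjugating by P, we get:

e^{tB} =
  [1 - t^2/2, t, -t^2/2]
  [-t, 1, -t]
  [t^2/2, -t, t^2/2 + 1]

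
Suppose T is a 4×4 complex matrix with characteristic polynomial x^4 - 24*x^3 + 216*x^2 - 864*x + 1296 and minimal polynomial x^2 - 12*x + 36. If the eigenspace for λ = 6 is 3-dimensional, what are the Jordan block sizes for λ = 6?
Block sizes for λ = 6: [2, 1, 1]

Step 1 — from the characteristic polynomial, algebraic multiplicity of λ = 6 is 4. From dim ker(T − (6)·I) = 3, there are exactly 3 Jordan blocks for λ = 6.
Step 2 — from the minimal polynomial, the factor (x − 6)^2 tells us the largest block for λ = 6 has size 2.
Step 3 — with total size 4, 3 blocks, and largest block 2, the block sizes (in nonincreasing order) are [2, 1, 1].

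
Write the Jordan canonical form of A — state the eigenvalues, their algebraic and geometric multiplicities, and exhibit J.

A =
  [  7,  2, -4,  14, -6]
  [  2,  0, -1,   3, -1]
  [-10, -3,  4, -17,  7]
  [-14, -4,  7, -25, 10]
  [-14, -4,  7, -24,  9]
J_3(-1) ⊕ J_1(-1) ⊕ J_1(-1)

The characteristic polynomial is
  det(x·I − A) = x^5 + 5*x^4 + 10*x^3 + 10*x^2 + 5*x + 1 = (x + 1)^5

Eigenvalues and multiplicities (the geometric multiplicity of λ is n − rank(A − λI), which equals the number of Jordan blocks for λ):
  λ = -1: algebraic multiplicity = 5, geometric multiplicity = 3

Determining the block sizes for each eigenvalue:
  λ = -1: with am = 5 and gm = 3, the partition is not yet determined (e.g. several partitions of 5 into 3 parts exist). Let N = A − (-1)·I. Computing rank(N^1) = 2, rank(N^2) = 1, rank(N^3) = 0; the number of blocks of size ≥ j is rank(N^{j−1}) − rank(N^j), giving [3, 1, 1]. So we have 1 block(s) of size 3, 2 block(s) of size 1 → block sizes [3, 1, 1]

Assembling the blocks gives a Jordan form
J =
  [-1,  1,  0,  0,  0]
  [ 0, -1,  1,  0,  0]
  [ 0,  0, -1,  0,  0]
  [ 0,  0,  0, -1,  0]
  [ 0,  0,  0,  0, -1]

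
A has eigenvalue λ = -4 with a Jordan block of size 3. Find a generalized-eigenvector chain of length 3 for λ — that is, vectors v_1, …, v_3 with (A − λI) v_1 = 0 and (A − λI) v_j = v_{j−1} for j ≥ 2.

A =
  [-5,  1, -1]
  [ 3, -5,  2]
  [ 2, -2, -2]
A Jordan chain for λ = -4 of length 3:
v_1 = (2, -2, -4)ᵀ
v_2 = (-1, 3, 2)ᵀ
v_3 = (1, 0, 0)ᵀ

Let N = A − (-4)·I. We want v_3 with N^3 v_3 = 0 but N^2 v_3 ≠ 0; then v_{j-1} := N · v_j for j = 3, …, 2.

Pick v_3 = (1, 0, 0)ᵀ.
Then v_2 = N · v_3 = (-1, 3, 2)ᵀ.
Then v_1 = N · v_2 = (2, -2, -4)ᵀ.

Sanity check: (A − (-4)·I) v_1 = (0, 0, 0)ᵀ = 0. ✓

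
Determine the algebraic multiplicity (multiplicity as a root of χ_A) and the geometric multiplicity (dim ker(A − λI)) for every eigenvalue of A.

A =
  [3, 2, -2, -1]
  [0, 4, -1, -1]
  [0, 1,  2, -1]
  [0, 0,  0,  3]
λ = 3: alg = 4, geom = 2

Step 1 — factor the characteristic polynomial to read off the algebraic multiplicities:
  χ_A(x) = (x - 3)^4

Step 2 — compute geometric multiplicities via the rank-nullity identity g(λ) = n − rank(A − λI):
  rank(A − (3)·I) = 2, so dim ker(A − (3)·I) = n − 2 = 2

Summary:
  λ = 3: algebraic multiplicity = 4, geometric multiplicity = 2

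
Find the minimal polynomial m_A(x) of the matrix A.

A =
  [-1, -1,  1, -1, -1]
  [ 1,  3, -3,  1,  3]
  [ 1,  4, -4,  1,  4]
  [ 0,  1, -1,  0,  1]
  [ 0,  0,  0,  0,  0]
x^2 + x

The characteristic polynomial is χ_A(x) = x^3*(x + 1)^2, so the eigenvalues are known. The minimal polynomial is
  m_A(x) = Π_λ (x − λ)^{k_λ}
where k_λ is the size of the *largest* Jordan block for λ (equivalently, the smallest k with (A − λI)^k v = 0 for every generalised eigenvector v of λ).

  λ = -1: largest Jordan block has size 1, contributing (x + 1)
  λ = 0: largest Jordan block has size 1, contributing (x − 0)

So m_A(x) = x*(x + 1) = x^2 + x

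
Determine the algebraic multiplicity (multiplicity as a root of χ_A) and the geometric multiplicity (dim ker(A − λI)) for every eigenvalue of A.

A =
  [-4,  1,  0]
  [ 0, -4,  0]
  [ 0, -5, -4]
λ = -4: alg = 3, geom = 2

Step 1 — factor the characteristic polynomial to read off the algebraic multiplicities:
  χ_A(x) = (x + 4)^3

Step 2 — compute geometric multiplicities via the rank-nullity identity g(λ) = n − rank(A − λI):
  rank(A − (-4)·I) = 1, so dim ker(A − (-4)·I) = n − 1 = 2

Summary:
  λ = -4: algebraic multiplicity = 3, geometric multiplicity = 2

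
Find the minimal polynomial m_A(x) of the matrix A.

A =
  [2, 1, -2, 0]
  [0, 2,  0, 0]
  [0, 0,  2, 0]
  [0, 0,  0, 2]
x^2 - 4*x + 4

The characteristic polynomial is χ_A(x) = (x - 2)^4, so the eigenvalues are known. The minimal polynomial is
  m_A(x) = Π_λ (x − λ)^{k_λ}
where k_λ is the size of the *largest* Jordan block for λ (equivalently, the smallest k with (A − λI)^k v = 0 for every generalised eigenvector v of λ).

  λ = 2: largest Jordan block has size 2, contributing (x − 2)^2

So m_A(x) = (x - 2)^2 = x^2 - 4*x + 4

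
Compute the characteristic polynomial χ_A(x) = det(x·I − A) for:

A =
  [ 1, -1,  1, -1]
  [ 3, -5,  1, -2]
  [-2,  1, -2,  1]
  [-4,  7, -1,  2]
x^4 + 4*x^3 + 6*x^2 + 4*x + 1

Expanding det(x·I − A) (e.g. by cofactor expansion or by noting that A is similar to its Jordan form J, which has the same characteristic polynomial as A) gives
  χ_A(x) = x^4 + 4*x^3 + 6*x^2 + 4*x + 1
which factors as (x + 1)^4. The eigenvalues (with algebraic multiplicities) are λ = -1 with multiplicity 4.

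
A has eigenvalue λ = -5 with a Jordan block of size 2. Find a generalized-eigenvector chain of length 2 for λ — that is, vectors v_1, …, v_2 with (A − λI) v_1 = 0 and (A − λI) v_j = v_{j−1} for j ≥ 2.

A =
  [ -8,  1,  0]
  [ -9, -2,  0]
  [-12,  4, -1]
A Jordan chain for λ = -5 of length 2:
v_1 = (-3, -9, 0)ᵀ
v_2 = (1, 0, 3)ᵀ

Let N = A − (-5)·I. We want v_2 with N^2 v_2 = 0 but N^1 v_2 ≠ 0; then v_{j-1} := N · v_j for j = 2, …, 2.

Pick v_2 = (1, 0, 3)ᵀ.
Then v_1 = N · v_2 = (-3, -9, 0)ᵀ.

Sanity check: (A − (-5)·I) v_1 = (0, 0, 0)ᵀ = 0. ✓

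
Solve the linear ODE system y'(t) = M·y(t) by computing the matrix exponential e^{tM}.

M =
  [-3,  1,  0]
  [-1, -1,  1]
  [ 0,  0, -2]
e^{tM} =
  [-t*exp(-2*t) + exp(-2*t), t*exp(-2*t), t^2*exp(-2*t)/2]
  [-t*exp(-2*t), t*exp(-2*t) + exp(-2*t), t^2*exp(-2*t)/2 + t*exp(-2*t)]
  [0, 0, exp(-2*t)]

Strategy: write M = P · J · P⁻¹ where J is a Jordan canonical form, so e^{tM} = P · e^{tJ} · P⁻¹, and e^{tJ} can be computed block-by-block.

M has Jordan form
J =
  [-2,  1,  0]
  [ 0, -2,  1]
  [ 0,  0, -2]
(up to reordering of blocks).

Per-block formulas:
  For a 3×3 Jordan block J_3(-2): exp(t · J_3(-2)) = e^(-2t)·(I + t·N + (t^2/2)·N^2), where N is the 3×3 nilpotent shift.

After assembling e^{tJ} and conjugating by P, we get:

e^{tM} =
  [-t*exp(-2*t) + exp(-2*t), t*exp(-2*t), t^2*exp(-2*t)/2]
  [-t*exp(-2*t), t*exp(-2*t) + exp(-2*t), t^2*exp(-2*t)/2 + t*exp(-2*t)]
  [0, 0, exp(-2*t)]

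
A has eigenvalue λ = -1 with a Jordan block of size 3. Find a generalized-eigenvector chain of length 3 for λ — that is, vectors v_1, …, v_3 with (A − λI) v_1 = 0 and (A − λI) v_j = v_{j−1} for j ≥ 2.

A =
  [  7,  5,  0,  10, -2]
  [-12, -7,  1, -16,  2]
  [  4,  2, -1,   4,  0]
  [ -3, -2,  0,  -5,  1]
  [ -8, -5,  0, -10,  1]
A Jordan chain for λ = -1 of length 3:
v_1 = (-10, 12, -4, 4, 10)ᵀ
v_2 = (8, -12, 4, -3, -8)ᵀ
v_3 = (1, 0, 0, 0, 0)ᵀ

Let N = A − (-1)·I. We want v_3 with N^3 v_3 = 0 but N^2 v_3 ≠ 0; then v_{j-1} := N · v_j for j = 3, …, 2.

Pick v_3 = (1, 0, 0, 0, 0)ᵀ.
Then v_2 = N · v_3 = (8, -12, 4, -3, -8)ᵀ.
Then v_1 = N · v_2 = (-10, 12, -4, 4, 10)ᵀ.

Sanity check: (A − (-1)·I) v_1 = (0, 0, 0, 0, 0)ᵀ = 0. ✓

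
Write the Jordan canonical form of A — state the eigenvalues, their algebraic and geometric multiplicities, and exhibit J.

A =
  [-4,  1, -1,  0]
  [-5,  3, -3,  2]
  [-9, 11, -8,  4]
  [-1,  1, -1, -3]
J_3(-3) ⊕ J_1(-3)

The characteristic polynomial is
  det(x·I − A) = x^4 + 12*x^3 + 54*x^2 + 108*x + 81 = (x + 3)^4

Eigenvalues and multiplicities (the geometric multiplicity of λ is n − rank(A − λI), which equals the number of Jordan blocks for λ):
  λ = -3: algebraic multiplicity = 4, geometric multiplicity = 2

Determining the block sizes for each eigenvalue:
  λ = -3: with am = 4 and gm = 2, the partition is not yet determined (e.g. several partitions of 4 into 2 parts exist). Let N = A − (-3)·I. Computing rank(N^1) = 2, rank(N^2) = 1, rank(N^3) = 0; the number of blocks of size ≥ j is rank(N^{j−1}) − rank(N^j), giving [2, 1, 1]. So we have 1 block(s) of size 3, 1 block(s) of size 1 → block sizes [3, 1]

Assembling the blocks gives a Jordan form
J =
  [-3,  1,  0,  0]
  [ 0, -3,  1,  0]
  [ 0,  0, -3,  0]
  [ 0,  0,  0, -3]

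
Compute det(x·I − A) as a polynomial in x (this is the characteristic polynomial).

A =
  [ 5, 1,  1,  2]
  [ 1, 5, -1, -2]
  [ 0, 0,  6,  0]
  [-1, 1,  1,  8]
x^4 - 24*x^3 + 216*x^2 - 864*x + 1296

Expanding det(x·I − A) (e.g. by cofactor expansion or by noting that A is similar to its Jordan form J, which has the same characteristic polynomial as A) gives
  χ_A(x) = x^4 - 24*x^3 + 216*x^2 - 864*x + 1296
which factors as (x - 6)^4. The eigenvalues (with algebraic multiplicities) are λ = 6 with multiplicity 4.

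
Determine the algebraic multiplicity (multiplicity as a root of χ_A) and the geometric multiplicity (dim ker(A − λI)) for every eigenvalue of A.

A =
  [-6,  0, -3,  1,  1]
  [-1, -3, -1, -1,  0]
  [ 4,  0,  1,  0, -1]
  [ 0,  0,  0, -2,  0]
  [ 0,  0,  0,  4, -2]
λ = -3: alg = 2, geom = 2; λ = -2: alg = 3, geom = 2

Step 1 — factor the characteristic polynomial to read off the algebraic multiplicities:
  χ_A(x) = (x + 2)^3*(x + 3)^2

Step 2 — compute geometric multiplicities via the rank-nullity identity g(λ) = n − rank(A − λI):
  rank(A − (-3)·I) = 3, so dim ker(A − (-3)·I) = n − 3 = 2
  rank(A − (-2)·I) = 3, so dim ker(A − (-2)·I) = n − 3 = 2

Summary:
  λ = -3: algebraic multiplicity = 2, geometric multiplicity = 2
  λ = -2: algebraic multiplicity = 3, geometric multiplicity = 2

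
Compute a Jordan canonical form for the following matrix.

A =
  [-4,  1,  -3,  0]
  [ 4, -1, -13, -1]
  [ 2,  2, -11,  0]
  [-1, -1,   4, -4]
J_3(-5) ⊕ J_1(-5)

The characteristic polynomial is
  det(x·I − A) = x^4 + 20*x^3 + 150*x^2 + 500*x + 625 = (x + 5)^4

Eigenvalues and multiplicities (the geometric multiplicity of λ is n − rank(A − λI), which equals the number of Jordan blocks for λ):
  λ = -5: algebraic multiplicity = 4, geometric multiplicity = 2

Determining the block sizes for each eigenvalue:
  λ = -5: with am = 4 and gm = 2, the partition is not yet determined (e.g. several partitions of 4 into 2 parts exist). Let N = A − (-5)·I. Computing rank(N^1) = 2, rank(N^2) = 1, rank(N^3) = 0; the number of blocks of size ≥ j is rank(N^{j−1}) − rank(N^j), giving [2, 1, 1]. So we have 1 block(s) of size 3, 1 block(s) of size 1 → block sizes [3, 1]

Assembling the blocks gives a Jordan form
J =
  [-5,  1,  0,  0]
  [ 0, -5,  1,  0]
  [ 0,  0, -5,  0]
  [ 0,  0,  0, -5]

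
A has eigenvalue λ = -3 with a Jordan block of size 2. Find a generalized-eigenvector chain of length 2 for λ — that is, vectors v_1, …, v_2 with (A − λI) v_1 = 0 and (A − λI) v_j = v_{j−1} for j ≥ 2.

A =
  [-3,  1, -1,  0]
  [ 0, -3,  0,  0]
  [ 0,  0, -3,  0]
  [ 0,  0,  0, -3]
A Jordan chain for λ = -3 of length 2:
v_1 = (1, 0, 0, 0)ᵀ
v_2 = (0, 1, 0, 0)ᵀ

Let N = A − (-3)·I. We want v_2 with N^2 v_2 = 0 but N^1 v_2 ≠ 0; then v_{j-1} := N · v_j for j = 2, …, 2.

Pick v_2 = (0, 1, 0, 0)ᵀ.
Then v_1 = N · v_2 = (1, 0, 0, 0)ᵀ.

Sanity check: (A − (-3)·I) v_1 = (0, 0, 0, 0)ᵀ = 0. ✓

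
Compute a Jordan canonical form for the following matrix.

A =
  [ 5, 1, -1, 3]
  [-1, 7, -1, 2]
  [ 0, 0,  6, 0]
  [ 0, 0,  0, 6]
J_3(6) ⊕ J_1(6)

The characteristic polynomial is
  det(x·I − A) = x^4 - 24*x^3 + 216*x^2 - 864*x + 1296 = (x - 6)^4

Eigenvalues and multiplicities (the geometric multiplicity of λ is n − rank(A − λI), which equals the number of Jordan blocks for λ):
  λ = 6: algebraic multiplicity = 4, geometric multiplicity = 2

Determining the block sizes for each eigenvalue:
  λ = 6: with am = 4 and gm = 2, the partition is not yet determined (e.g. several partitions of 4 into 2 parts exist). Let N = A − (6)·I. Computing rank(N^1) = 2, rank(N^2) = 1, rank(N^3) = 0; the number of blocks of size ≥ j is rank(N^{j−1}) − rank(N^j), giving [2, 1, 1]. So we have 1 block(s) of size 3, 1 block(s) of size 1 → block sizes [3, 1]

Assembling the blocks gives a Jordan form
J =
  [6, 1, 0, 0]
  [0, 6, 1, 0]
  [0, 0, 6, 0]
  [0, 0, 0, 6]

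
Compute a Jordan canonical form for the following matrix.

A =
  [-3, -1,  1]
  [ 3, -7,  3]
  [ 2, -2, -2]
J_2(-4) ⊕ J_1(-4)

The characteristic polynomial is
  det(x·I − A) = x^3 + 12*x^2 + 48*x + 64 = (x + 4)^3

Eigenvalues and multiplicities (the geometric multiplicity of λ is n − rank(A − λI), which equals the number of Jordan blocks for λ):
  λ = -4: algebraic multiplicity = 3, geometric multiplicity = 2

Determining the block sizes for each eigenvalue:
  λ = -4: 2 blocks summing to 3 forces exactly one block of size 2 and the rest size 1 → block sizes [2, 1]

Assembling the blocks gives a Jordan form
J =
  [-4,  1,  0]
  [ 0, -4,  0]
  [ 0,  0, -4]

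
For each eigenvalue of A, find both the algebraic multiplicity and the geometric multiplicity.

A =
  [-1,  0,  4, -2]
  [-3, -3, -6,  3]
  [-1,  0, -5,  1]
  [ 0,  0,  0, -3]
λ = -3: alg = 4, geom = 3

Step 1 — factor the characteristic polynomial to read off the algebraic multiplicities:
  χ_A(x) = (x + 3)^4

Step 2 — compute geometric multiplicities via the rank-nullity identity g(λ) = n − rank(A − λI):
  rank(A − (-3)·I) = 1, so dim ker(A − (-3)·I) = n − 1 = 3

Summary:
  λ = -3: algebraic multiplicity = 4, geometric multiplicity = 3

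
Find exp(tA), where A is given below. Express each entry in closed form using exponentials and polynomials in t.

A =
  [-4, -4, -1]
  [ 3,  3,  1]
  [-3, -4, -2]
e^{tA} =
  [-3*t*exp(-t) + exp(-t), -4*t*exp(-t), -t*exp(-t)]
  [3*t*exp(-t), 4*t*exp(-t) + exp(-t), t*exp(-t)]
  [-3*t*exp(-t), -4*t*exp(-t), -t*exp(-t) + exp(-t)]

Strategy: write A = P · J · P⁻¹ where J is a Jordan canonical form, so e^{tA} = P · e^{tJ} · P⁻¹, and e^{tJ} can be computed block-by-block.

A has Jordan form
J =
  [-1,  1,  0]
  [ 0, -1,  0]
  [ 0,  0, -1]
(up to reordering of blocks).

Per-block formulas:
  For a 2×2 Jordan block J_2(-1): exp(t · J_2(-1)) = e^(-1t)·(I + t·N), where N is the 2×2 nilpotent shift.
  For a 1×1 block at λ = -1: exp(t · [-1]) = [e^(-1t)].

After assembling e^{tJ} and conjugating by P, we get:

e^{tA} =
  [-3*t*exp(-t) + exp(-t), -4*t*exp(-t), -t*exp(-t)]
  [3*t*exp(-t), 4*t*exp(-t) + exp(-t), t*exp(-t)]
  [-3*t*exp(-t), -4*t*exp(-t), -t*exp(-t) + exp(-t)]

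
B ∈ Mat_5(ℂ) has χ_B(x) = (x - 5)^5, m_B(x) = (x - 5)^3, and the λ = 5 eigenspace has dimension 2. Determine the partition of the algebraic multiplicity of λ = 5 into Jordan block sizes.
Block sizes for λ = 5: [3, 2]

Step 1 — from the characteristic polynomial, algebraic multiplicity of λ = 5 is 5. From dim ker(B − (5)·I) = 2, there are exactly 2 Jordan blocks for λ = 5.
Step 2 — from the minimal polynomial, the factor (x − 5)^3 tells us the largest block for λ = 5 has size 3.
Step 3 — with total size 5, 2 blocks, and largest block 3, the block sizes (in nonincreasing order) are [3, 2].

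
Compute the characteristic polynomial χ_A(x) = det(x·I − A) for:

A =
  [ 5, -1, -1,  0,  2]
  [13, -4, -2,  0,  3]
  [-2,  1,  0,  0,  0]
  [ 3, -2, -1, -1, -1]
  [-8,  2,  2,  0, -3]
x^5 + 3*x^4 + 2*x^3 - 2*x^2 - 3*x - 1

Expanding det(x·I − A) (e.g. by cofactor expansion or by noting that A is similar to its Jordan form J, which has the same characteristic polynomial as A) gives
  χ_A(x) = x^5 + 3*x^4 + 2*x^3 - 2*x^2 - 3*x - 1
which factors as (x - 1)*(x + 1)^4. The eigenvalues (with algebraic multiplicities) are λ = -1 with multiplicity 4, λ = 1 with multiplicity 1.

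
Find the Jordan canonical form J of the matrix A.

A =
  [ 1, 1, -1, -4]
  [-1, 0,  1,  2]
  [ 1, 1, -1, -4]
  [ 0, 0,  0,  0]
J_3(0) ⊕ J_1(0)

The characteristic polynomial is
  det(x·I − A) = x^4

Eigenvalues and multiplicities (the geometric multiplicity of λ is n − rank(A − λI), which equals the number of Jordan blocks for λ):
  λ = 0: algebraic multiplicity = 4, geometric multiplicity = 2

Determining the block sizes for each eigenvalue:
  λ = 0: with am = 4 and gm = 2, the partition is not yet determined (e.g. several partitions of 4 into 2 parts exist). Let N = A − (0)·I. Computing rank(N^1) = 2, rank(N^2) = 1, rank(N^3) = 0; the number of blocks of size ≥ j is rank(N^{j−1}) − rank(N^j), giving [2, 1, 1]. So we have 1 block(s) of size 3, 1 block(s) of size 1 → block sizes [3, 1]

Assembling the blocks gives a Jordan form
J =
  [0, 1, 0, 0]
  [0, 0, 1, 0]
  [0, 0, 0, 0]
  [0, 0, 0, 0]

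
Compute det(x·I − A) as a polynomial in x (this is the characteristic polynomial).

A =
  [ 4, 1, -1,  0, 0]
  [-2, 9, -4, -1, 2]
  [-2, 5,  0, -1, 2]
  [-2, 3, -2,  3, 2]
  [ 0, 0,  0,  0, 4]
x^5 - 20*x^4 + 160*x^3 - 640*x^2 + 1280*x - 1024

Expanding det(x·I − A) (e.g. by cofactor expansion or by noting that A is similar to its Jordan form J, which has the same characteristic polynomial as A) gives
  χ_A(x) = x^5 - 20*x^4 + 160*x^3 - 640*x^2 + 1280*x - 1024
which factors as (x - 4)^5. The eigenvalues (with algebraic multiplicities) are λ = 4 with multiplicity 5.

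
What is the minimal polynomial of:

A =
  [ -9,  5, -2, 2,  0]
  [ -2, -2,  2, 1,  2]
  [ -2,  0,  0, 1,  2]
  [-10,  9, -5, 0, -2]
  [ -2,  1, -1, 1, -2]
x^4 + 11*x^3 + 42*x^2 + 68*x + 40

The characteristic polynomial is χ_A(x) = (x + 2)^4*(x + 5), so the eigenvalues are known. The minimal polynomial is
  m_A(x) = Π_λ (x − λ)^{k_λ}
where k_λ is the size of the *largest* Jordan block for λ (equivalently, the smallest k with (A − λI)^k v = 0 for every generalised eigenvector v of λ).

  λ = -5: largest Jordan block has size 1, contributing (x + 5)
  λ = -2: largest Jordan block has size 3, contributing (x + 2)^3

So m_A(x) = (x + 2)^3*(x + 5) = x^4 + 11*x^3 + 42*x^2 + 68*x + 40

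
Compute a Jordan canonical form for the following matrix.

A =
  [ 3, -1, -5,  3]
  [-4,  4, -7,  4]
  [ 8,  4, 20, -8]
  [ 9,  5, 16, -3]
J_2(6) ⊕ J_2(6)

The characteristic polynomial is
  det(x·I − A) = x^4 - 24*x^3 + 216*x^2 - 864*x + 1296 = (x - 6)^4

Eigenvalues and multiplicities (the geometric multiplicity of λ is n − rank(A − λI), which equals the number of Jordan blocks for λ):
  λ = 6: algebraic multiplicity = 4, geometric multiplicity = 2

Determining the block sizes for each eigenvalue:
  λ = 6: with am = 4 and gm = 2, the partition is not yet determined (e.g. several partitions of 4 into 2 parts exist). Let N = A − (6)·I. Computing rank(N^1) = 2, rank(N^2) = 0; the number of blocks of size ≥ j is rank(N^{j−1}) − rank(N^j), giving [2, 2]. So we have 2 block(s) of size 2 → block sizes [2, 2]

Assembling the blocks gives a Jordan form
J =
  [6, 1, 0, 0]
  [0, 6, 0, 0]
  [0, 0, 6, 1]
  [0, 0, 0, 6]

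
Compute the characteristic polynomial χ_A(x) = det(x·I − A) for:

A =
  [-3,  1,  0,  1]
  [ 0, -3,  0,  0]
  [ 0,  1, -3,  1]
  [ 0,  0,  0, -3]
x^4 + 12*x^3 + 54*x^2 + 108*x + 81

Expanding det(x·I − A) (e.g. by cofactor expansion or by noting that A is similar to its Jordan form J, which has the same characteristic polynomial as A) gives
  χ_A(x) = x^4 + 12*x^3 + 54*x^2 + 108*x + 81
which factors as (x + 3)^4. The eigenvalues (with algebraic multiplicities) are λ = -3 with multiplicity 4.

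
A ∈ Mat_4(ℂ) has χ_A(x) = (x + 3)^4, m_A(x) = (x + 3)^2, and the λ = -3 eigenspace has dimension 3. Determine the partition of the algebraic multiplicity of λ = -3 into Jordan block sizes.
Block sizes for λ = -3: [2, 1, 1]

Step 1 — from the characteristic polynomial, algebraic multiplicity of λ = -3 is 4. From dim ker(A − (-3)·I) = 3, there are exactly 3 Jordan blocks for λ = -3.
Step 2 — from the minimal polynomial, the factor (x + 3)^2 tells us the largest block for λ = -3 has size 2.
Step 3 — with total size 4, 3 blocks, and largest block 2, the block sizes (in nonincreasing order) are [2, 1, 1].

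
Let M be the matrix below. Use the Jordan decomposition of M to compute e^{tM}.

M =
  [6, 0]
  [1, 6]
e^{tM} =
  [exp(6*t), 0]
  [t*exp(6*t), exp(6*t)]

Strategy: write M = P · J · P⁻¹ where J is a Jordan canonical form, so e^{tM} = P · e^{tJ} · P⁻¹, and e^{tJ} can be computed block-by-block.

M has Jordan form
J =
  [6, 1]
  [0, 6]
(up to reordering of blocks).

Per-block formulas:
  For a 2×2 Jordan block J_2(6): exp(t · J_2(6)) = e^(6t)·(I + t·N), where N is the 2×2 nilpotent shift.

After assembling e^{tJ} and conjugating by P, we get:

e^{tM} =
  [exp(6*t), 0]
  [t*exp(6*t), exp(6*t)]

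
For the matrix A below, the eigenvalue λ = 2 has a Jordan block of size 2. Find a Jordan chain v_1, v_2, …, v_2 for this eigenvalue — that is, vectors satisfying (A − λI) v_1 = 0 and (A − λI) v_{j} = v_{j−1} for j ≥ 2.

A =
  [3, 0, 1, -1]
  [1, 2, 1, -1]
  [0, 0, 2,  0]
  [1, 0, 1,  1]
A Jordan chain for λ = 2 of length 2:
v_1 = (1, 1, 0, 1)ᵀ
v_2 = (1, 0, 0, 0)ᵀ

Let N = A − (2)·I. We want v_2 with N^2 v_2 = 0 but N^1 v_2 ≠ 0; then v_{j-1} := N · v_j for j = 2, …, 2.

Pick v_2 = (1, 0, 0, 0)ᵀ.
Then v_1 = N · v_2 = (1, 1, 0, 1)ᵀ.

Sanity check: (A − (2)·I) v_1 = (0, 0, 0, 0)ᵀ = 0. ✓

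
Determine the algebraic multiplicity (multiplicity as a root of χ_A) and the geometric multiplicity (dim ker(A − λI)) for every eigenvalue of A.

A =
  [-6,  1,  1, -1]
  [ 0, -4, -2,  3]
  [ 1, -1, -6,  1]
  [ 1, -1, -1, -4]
λ = -5: alg = 4, geom = 2

Step 1 — factor the characteristic polynomial to read off the algebraic multiplicities:
  χ_A(x) = (x + 5)^4

Step 2 — compute geometric multiplicities via the rank-nullity identity g(λ) = n − rank(A − λI):
  rank(A − (-5)·I) = 2, so dim ker(A − (-5)·I) = n − 2 = 2

Summary:
  λ = -5: algebraic multiplicity = 4, geometric multiplicity = 2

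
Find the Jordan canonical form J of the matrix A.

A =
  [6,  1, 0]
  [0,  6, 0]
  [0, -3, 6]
J_2(6) ⊕ J_1(6)

The characteristic polynomial is
  det(x·I − A) = x^3 - 18*x^2 + 108*x - 216 = (x - 6)^3

Eigenvalues and multiplicities (the geometric multiplicity of λ is n − rank(A − λI), which equals the number of Jordan blocks for λ):
  λ = 6: algebraic multiplicity = 3, geometric multiplicity = 2

Determining the block sizes for each eigenvalue:
  λ = 6: 2 blocks summing to 3 forces exactly one block of size 2 and the rest size 1 → block sizes [2, 1]

Assembling the blocks gives a Jordan form
J =
  [6, 1, 0]
  [0, 6, 0]
  [0, 0, 6]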